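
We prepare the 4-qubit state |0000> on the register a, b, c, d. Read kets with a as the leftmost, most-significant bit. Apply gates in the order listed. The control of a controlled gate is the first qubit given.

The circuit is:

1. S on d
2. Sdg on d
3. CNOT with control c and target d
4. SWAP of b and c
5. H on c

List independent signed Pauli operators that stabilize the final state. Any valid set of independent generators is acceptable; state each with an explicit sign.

One valid set of independent stabilizer generators is +IIXI, +ZIII, +IZII, +IIIZ (any independent generating set of the same group is equally correct). Key observation: gates 1-2 undo each other exactly, leaving only the rest of the circuit to track.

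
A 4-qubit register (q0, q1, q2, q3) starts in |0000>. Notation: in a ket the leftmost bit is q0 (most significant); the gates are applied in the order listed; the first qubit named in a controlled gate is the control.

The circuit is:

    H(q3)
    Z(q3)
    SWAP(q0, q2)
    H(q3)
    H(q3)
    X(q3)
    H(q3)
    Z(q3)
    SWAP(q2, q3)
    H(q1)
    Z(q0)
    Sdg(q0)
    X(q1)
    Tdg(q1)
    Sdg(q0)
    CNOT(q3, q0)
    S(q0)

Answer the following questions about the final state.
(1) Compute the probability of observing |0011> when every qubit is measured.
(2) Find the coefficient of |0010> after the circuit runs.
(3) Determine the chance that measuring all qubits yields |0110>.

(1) The probability of measuring |0011> is 0.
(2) The amplitude on |0010> is sqrt(2)/2.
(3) Outcome |0110> occurs with probability 1/2.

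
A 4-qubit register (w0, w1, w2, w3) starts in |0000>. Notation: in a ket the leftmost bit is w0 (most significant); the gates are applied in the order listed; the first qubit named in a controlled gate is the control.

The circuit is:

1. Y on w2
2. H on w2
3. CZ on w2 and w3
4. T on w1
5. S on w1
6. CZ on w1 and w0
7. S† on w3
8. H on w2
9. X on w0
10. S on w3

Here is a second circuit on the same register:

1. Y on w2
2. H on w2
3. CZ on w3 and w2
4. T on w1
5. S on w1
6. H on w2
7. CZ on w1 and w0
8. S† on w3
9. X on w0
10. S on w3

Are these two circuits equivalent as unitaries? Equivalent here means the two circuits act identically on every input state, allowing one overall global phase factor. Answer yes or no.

Yes: on every input state the two circuits agree up to one overall phase factor.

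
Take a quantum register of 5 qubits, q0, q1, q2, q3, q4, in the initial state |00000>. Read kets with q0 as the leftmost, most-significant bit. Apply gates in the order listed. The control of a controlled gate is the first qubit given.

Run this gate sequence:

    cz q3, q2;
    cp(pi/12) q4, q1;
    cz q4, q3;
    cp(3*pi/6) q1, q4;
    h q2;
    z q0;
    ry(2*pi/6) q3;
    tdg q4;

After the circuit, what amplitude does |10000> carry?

The final state's coefficient on |10000> equals 0.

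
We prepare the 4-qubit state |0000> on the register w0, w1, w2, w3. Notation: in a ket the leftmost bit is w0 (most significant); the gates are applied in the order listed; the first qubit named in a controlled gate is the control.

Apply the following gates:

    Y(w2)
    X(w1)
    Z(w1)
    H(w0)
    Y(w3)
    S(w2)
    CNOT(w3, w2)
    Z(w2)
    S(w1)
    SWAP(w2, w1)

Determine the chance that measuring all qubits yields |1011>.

Outcome |1011> occurs with probability 1/2.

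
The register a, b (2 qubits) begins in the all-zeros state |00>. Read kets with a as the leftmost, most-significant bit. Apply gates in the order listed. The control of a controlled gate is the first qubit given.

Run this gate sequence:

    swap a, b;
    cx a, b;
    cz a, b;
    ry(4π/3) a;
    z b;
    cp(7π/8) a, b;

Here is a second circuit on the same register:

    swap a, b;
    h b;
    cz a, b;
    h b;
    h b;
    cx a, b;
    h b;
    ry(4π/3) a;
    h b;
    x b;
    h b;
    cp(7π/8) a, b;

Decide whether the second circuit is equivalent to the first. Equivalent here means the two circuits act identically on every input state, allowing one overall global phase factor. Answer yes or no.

Yes, they are equivalent — the unitaries differ by at most a global phase.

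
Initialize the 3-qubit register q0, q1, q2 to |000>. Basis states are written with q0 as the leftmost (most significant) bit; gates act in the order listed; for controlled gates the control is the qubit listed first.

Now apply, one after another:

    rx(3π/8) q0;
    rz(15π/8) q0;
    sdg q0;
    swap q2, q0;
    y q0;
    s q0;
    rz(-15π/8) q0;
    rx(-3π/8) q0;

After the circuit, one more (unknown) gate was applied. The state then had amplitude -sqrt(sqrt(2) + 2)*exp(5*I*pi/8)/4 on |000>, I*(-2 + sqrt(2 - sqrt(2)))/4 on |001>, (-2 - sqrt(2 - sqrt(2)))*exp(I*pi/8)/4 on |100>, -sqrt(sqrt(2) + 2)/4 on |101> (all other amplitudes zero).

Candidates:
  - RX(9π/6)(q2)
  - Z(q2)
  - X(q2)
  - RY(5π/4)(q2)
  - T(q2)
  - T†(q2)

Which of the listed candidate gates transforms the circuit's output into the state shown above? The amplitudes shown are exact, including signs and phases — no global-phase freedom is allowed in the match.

The applied gate was Z(q2).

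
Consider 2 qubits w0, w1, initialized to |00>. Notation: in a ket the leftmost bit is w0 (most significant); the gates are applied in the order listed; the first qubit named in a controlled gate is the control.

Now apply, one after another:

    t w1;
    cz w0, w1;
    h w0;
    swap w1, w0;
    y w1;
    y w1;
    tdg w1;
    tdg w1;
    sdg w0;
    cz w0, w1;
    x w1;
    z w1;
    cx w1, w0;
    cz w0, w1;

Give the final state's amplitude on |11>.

|11> carries amplitude sqrt(2)/2 in the final state.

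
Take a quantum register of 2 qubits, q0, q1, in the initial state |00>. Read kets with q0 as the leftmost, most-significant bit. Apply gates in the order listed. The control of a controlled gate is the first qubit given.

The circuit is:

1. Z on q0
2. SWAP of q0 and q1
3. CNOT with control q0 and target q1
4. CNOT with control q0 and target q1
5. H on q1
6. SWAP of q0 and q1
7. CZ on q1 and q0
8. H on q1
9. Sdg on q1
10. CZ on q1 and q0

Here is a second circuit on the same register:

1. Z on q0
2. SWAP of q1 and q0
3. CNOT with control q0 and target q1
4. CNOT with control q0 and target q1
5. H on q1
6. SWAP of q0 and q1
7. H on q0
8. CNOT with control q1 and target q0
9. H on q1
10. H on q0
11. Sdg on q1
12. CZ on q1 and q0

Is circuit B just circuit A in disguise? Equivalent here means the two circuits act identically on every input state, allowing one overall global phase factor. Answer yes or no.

Yes: on every input state the two circuits agree up to one overall phase factor.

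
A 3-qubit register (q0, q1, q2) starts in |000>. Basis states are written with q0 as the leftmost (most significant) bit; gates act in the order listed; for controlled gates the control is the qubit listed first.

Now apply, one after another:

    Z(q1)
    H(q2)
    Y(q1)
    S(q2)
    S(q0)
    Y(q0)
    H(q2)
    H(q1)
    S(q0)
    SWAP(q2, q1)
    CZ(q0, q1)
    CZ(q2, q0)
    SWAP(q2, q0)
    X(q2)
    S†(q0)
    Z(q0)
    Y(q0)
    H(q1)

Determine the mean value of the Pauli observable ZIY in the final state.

In the final state, ZIY has expectation 0.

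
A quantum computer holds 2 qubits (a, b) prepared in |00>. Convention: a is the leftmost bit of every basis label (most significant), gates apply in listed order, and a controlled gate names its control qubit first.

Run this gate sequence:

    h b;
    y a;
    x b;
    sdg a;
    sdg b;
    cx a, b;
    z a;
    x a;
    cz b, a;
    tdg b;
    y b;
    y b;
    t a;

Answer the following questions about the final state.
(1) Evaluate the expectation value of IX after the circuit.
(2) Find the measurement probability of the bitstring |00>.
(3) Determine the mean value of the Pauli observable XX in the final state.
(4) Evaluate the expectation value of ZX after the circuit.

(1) In the final state, IX has expectation sqrt(2)/2.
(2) A full measurement returns |00> with probability 1/2.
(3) The expectation value of XX is 0.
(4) In the final state, ZX has expectation sqrt(2)/2.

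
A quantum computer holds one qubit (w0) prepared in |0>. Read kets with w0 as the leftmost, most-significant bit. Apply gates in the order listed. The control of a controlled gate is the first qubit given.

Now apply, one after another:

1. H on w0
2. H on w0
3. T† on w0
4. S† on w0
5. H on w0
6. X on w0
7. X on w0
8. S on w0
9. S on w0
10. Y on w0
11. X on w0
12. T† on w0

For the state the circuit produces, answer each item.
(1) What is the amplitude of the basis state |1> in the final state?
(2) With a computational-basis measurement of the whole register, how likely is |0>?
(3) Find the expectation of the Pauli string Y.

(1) |1> carries amplitude sqrt(2)*exp(I*pi/4)/2 in the final state.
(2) A full measurement returns |0> with probability 1/2.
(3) The expectation value of Y is -sqrt(2)/2.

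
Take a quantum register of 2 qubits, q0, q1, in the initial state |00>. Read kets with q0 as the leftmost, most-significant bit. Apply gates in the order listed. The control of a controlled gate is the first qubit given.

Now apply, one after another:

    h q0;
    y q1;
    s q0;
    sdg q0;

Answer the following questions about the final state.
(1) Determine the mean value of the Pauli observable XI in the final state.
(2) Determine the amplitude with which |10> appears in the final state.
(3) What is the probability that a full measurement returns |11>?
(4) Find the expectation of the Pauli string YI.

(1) The expectation value of XI is 1. Key observation: steps 3-4 multiply out to the identity, so the circuit reduces to the remaining gates.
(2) The final state's coefficient on |10> equals 0.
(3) Outcome |11> occurs with probability 1/2.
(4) The observable YI averages to 0.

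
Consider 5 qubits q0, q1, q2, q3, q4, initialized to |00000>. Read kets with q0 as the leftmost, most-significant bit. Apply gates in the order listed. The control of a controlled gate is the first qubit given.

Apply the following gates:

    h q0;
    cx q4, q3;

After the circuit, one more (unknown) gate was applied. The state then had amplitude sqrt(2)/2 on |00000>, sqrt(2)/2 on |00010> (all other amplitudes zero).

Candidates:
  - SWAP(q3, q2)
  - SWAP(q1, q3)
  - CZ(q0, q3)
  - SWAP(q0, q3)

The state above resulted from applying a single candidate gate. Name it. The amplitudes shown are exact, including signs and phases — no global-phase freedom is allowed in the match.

The applied gate was SWAP(q0, q3).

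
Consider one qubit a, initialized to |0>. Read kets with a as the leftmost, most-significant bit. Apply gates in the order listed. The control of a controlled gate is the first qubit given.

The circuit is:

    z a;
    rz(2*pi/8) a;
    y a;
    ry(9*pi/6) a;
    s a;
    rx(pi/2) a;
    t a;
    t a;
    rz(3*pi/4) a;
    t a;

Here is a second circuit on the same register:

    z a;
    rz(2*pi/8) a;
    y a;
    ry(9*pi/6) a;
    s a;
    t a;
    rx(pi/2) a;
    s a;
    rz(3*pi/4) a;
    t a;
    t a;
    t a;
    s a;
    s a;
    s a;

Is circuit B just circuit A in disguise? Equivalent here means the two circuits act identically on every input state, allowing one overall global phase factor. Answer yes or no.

No — the two circuits implement different unitaries, even allowing a global phase.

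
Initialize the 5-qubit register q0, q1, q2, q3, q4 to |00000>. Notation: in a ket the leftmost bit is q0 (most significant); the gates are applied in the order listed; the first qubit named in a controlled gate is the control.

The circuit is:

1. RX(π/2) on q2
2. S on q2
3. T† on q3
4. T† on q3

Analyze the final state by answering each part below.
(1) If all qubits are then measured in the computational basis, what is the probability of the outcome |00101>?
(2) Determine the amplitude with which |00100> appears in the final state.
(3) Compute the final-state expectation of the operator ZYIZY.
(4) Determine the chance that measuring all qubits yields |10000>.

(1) Outcome |00101> occurs with probability 0.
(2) The final state's coefficient on |00100> equals sqrt(2)/2.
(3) In the final state, ZYIZY has expectation 0.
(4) Outcome |10000> occurs with probability 0.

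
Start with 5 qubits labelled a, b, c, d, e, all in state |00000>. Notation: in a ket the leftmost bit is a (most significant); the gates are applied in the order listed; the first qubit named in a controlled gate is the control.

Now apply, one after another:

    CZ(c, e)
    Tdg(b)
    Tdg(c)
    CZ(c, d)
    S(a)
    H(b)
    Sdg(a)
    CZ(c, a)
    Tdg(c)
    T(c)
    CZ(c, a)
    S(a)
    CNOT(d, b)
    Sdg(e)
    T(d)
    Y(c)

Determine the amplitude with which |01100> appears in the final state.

|01100> carries amplitude sqrt(2)*I/2 in the final state.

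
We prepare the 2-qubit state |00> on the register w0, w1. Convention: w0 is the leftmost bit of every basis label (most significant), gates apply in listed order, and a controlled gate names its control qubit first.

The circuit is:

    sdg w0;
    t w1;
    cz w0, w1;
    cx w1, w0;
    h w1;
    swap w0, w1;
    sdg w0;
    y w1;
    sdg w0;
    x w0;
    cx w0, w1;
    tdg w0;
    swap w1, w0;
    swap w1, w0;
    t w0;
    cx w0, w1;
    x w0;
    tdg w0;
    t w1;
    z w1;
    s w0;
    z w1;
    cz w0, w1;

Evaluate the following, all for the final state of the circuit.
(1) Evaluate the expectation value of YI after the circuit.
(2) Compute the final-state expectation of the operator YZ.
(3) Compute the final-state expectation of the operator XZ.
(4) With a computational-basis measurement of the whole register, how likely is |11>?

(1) In the final state, YI has expectation sqrt(2)/2. Key observation: the block from step 10 through step 17 cancels to the identity and can be dropped.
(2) The expectation value of YZ is -sqrt(2)/2.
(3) In the final state, XZ has expectation -sqrt(2)/2.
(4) Outcome |11> occurs with probability 1/2.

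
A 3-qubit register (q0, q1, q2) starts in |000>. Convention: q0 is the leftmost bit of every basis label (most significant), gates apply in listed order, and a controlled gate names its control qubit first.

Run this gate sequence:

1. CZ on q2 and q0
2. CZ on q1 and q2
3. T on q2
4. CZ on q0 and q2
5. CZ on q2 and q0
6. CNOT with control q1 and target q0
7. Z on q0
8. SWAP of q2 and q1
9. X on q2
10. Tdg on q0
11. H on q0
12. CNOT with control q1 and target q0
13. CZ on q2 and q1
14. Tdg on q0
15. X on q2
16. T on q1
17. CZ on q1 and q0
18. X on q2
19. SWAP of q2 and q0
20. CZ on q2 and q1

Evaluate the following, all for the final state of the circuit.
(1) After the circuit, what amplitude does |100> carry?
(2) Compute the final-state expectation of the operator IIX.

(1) The final state's coefficient on |100> equals sqrt(2)/2.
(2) The expectation value of IIX is sqrt(2)/2.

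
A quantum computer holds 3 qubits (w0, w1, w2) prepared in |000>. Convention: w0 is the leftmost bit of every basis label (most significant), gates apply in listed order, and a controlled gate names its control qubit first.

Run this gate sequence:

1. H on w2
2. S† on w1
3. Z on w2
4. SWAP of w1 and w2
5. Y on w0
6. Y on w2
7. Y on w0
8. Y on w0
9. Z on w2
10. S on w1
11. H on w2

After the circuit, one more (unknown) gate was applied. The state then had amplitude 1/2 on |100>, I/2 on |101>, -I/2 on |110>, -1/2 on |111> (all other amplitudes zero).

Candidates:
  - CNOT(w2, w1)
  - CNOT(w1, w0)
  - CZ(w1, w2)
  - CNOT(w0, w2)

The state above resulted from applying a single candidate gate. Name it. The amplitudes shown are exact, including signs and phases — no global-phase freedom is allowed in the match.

It was CNOT(w2, w1) that produced the state shown.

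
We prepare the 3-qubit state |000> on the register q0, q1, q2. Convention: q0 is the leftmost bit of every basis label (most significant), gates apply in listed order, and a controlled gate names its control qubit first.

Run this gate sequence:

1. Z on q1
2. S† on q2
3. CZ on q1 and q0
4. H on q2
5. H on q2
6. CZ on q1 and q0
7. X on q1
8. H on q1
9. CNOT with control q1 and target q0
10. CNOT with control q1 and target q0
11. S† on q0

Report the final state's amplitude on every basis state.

After the circuit, the state carries amplitude sqrt(2)/2 on |000>, -sqrt(2)/2 on |010>, and 0 on every other basis state.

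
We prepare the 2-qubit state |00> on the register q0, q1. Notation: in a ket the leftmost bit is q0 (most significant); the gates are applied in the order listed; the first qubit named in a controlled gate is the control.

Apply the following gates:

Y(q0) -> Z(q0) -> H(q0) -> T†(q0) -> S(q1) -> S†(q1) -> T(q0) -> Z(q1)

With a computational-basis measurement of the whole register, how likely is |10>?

Outcome |10> occurs with probability 1/2. Key observation: steps 4-7 multiply out to the identity, so the circuit reduces to the remaining gates.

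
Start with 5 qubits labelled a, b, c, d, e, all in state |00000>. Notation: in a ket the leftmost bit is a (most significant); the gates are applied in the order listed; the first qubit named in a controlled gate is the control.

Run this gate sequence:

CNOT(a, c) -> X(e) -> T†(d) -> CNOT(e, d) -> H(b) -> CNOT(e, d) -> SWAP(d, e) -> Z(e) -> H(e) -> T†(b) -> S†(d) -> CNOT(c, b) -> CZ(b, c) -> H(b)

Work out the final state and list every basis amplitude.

After the circuit, the state carries amplitude sqrt(2)*(-I - exp(I*pi/4))/4 on |00010>, sqrt(2)*(-I - exp(I*pi/4))/4 on |00011>, sqrt(2)*(-I + exp(I*pi/4))/4 on |01010>, sqrt(2)*(-I + exp(I*pi/4))/4 on |01011>, and 0 on every other basis state.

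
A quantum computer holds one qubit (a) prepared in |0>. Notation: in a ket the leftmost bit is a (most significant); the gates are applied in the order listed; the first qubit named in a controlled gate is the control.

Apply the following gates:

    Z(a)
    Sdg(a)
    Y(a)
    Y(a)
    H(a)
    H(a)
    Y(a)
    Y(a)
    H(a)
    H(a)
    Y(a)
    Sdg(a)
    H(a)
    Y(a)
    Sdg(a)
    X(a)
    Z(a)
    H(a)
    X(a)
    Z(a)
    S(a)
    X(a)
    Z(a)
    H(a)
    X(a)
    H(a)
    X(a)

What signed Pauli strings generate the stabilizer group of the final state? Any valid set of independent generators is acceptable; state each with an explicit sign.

The stabilizer group can be generated by -X, among other valid generating sets. Key observation: the block from step 3 through step 8 cancels to the identity and can be dropped.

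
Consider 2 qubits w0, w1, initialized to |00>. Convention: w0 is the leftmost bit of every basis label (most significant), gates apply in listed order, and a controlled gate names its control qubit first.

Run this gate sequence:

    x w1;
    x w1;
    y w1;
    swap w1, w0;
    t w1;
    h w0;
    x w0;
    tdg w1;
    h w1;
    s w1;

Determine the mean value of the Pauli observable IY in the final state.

The expectation value of IY is 1. Key observation: the block from step 1 through step 2 cancels to the identity and can be dropped.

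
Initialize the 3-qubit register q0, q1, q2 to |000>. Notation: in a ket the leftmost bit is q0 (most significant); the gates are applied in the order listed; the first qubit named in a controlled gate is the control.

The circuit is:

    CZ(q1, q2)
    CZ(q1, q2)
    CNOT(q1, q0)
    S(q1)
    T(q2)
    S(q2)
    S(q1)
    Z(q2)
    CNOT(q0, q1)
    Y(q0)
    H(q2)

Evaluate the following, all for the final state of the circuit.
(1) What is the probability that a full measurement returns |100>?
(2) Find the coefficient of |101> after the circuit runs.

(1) A full measurement returns |100> with probability 1/2.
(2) |101> carries amplitude sqrt(2)*I/2 in the final state.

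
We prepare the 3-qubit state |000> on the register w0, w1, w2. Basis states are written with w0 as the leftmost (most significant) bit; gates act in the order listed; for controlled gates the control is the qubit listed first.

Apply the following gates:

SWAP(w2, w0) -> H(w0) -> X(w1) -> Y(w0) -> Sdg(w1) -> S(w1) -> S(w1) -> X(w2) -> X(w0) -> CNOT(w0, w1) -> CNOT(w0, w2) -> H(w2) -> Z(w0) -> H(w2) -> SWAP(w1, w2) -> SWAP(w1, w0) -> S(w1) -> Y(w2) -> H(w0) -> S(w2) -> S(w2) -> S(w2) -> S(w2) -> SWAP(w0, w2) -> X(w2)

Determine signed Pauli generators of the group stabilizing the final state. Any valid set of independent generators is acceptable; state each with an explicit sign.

The stabilizer group can be generated by +XYZ, -IZX, +ZZI, among other valid generating sets. Key observation: the block from step 20 through step 23 cancels to the identity and can be dropped.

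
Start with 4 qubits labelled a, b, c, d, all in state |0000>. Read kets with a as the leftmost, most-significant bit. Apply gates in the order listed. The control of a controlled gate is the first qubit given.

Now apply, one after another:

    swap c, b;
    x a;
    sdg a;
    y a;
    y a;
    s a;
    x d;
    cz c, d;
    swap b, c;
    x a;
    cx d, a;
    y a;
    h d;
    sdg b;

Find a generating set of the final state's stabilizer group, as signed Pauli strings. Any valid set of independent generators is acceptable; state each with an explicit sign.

The final state is stabilized by the group generated by -IIIX, +ZIII, +IZII, +IIZI; other independent generating sets are equally valid. Key observation: gates 3-6 undo each other exactly, leaving only the rest of the circuit to track.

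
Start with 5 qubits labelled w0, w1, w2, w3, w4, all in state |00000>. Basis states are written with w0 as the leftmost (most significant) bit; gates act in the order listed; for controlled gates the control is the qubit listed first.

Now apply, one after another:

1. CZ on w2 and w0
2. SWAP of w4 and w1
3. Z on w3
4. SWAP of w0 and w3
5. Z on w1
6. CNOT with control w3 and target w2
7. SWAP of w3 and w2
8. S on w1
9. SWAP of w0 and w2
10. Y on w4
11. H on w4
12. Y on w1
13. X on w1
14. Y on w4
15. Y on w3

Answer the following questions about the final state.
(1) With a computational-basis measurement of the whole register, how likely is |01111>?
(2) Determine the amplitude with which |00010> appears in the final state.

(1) A full measurement returns |01111> with probability 0.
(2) |00010> carries amplitude sqrt(2)/2 in the final state.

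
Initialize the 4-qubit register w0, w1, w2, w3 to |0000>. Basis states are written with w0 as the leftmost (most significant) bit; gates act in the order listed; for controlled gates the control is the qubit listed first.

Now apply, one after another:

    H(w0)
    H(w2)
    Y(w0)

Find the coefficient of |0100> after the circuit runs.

|0100> carries amplitude 0 in the final state.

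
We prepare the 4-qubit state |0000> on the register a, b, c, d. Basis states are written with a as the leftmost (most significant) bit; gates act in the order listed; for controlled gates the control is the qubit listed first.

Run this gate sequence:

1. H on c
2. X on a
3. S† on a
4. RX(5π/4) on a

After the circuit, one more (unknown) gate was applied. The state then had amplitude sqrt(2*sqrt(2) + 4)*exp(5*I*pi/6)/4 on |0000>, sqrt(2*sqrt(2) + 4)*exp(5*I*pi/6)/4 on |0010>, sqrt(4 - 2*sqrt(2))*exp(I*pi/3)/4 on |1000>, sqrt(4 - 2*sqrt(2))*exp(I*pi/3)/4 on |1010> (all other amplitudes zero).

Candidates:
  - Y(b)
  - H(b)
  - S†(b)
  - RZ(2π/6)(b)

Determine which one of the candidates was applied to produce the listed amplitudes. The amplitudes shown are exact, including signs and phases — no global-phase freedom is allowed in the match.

The unique candidate consistent with the amplitudes is RZ(2π/6)(b).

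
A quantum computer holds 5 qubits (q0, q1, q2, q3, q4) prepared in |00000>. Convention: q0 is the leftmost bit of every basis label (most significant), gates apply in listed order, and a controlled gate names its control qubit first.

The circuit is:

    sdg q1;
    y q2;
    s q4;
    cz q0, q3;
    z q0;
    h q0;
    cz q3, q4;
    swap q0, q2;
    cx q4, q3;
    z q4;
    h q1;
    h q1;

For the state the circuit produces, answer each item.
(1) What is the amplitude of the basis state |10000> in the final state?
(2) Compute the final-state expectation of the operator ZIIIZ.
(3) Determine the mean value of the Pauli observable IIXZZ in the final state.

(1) The final state's coefficient on |10000> equals sqrt(2)*I/2. Key observation: steps 11-12 multiply out to the identity, so the circuit reduces to the remaining gates.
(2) The observable ZIIIZ averages to -1.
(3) The observable IIXZZ averages to 1.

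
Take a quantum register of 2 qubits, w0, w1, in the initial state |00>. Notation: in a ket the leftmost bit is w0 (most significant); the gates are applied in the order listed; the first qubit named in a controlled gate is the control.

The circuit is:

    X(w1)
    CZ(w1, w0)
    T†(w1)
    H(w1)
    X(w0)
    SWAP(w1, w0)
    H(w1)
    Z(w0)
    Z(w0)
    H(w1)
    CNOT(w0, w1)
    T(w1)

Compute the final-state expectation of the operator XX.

The expectation value of XX is -sqrt(2)/2. Key observation: steps 7-10 multiply out to the identity, so the circuit reduces to the remaining gates.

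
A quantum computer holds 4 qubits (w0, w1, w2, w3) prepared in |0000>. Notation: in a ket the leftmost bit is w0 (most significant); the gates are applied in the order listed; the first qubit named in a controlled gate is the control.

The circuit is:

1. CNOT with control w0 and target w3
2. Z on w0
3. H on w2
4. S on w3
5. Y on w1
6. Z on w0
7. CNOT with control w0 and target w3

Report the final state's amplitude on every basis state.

The resulting statevector has amplitude sqrt(2)*I/2 on |0100>, sqrt(2)*I/2 on |0110>, and 0 on every other basis state.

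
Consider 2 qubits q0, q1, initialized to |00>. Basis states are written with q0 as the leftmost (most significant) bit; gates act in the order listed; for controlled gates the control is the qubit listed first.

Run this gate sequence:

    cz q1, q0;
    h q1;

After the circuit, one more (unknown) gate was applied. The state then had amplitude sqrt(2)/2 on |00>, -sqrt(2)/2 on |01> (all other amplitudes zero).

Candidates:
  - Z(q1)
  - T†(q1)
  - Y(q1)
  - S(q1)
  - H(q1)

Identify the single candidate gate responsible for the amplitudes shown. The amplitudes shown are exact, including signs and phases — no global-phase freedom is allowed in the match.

It was Z(q1) that produced the state shown.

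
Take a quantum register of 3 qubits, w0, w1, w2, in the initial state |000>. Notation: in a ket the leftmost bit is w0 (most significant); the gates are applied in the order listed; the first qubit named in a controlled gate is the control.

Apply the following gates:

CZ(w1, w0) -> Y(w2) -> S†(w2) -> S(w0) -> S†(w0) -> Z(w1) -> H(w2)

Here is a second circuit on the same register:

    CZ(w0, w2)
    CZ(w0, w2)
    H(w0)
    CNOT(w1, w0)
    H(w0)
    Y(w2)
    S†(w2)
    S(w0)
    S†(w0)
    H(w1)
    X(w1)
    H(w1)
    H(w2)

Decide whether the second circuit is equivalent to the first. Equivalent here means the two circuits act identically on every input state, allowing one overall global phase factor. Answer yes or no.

Yes, they are equivalent — the unitaries differ by at most a global phase.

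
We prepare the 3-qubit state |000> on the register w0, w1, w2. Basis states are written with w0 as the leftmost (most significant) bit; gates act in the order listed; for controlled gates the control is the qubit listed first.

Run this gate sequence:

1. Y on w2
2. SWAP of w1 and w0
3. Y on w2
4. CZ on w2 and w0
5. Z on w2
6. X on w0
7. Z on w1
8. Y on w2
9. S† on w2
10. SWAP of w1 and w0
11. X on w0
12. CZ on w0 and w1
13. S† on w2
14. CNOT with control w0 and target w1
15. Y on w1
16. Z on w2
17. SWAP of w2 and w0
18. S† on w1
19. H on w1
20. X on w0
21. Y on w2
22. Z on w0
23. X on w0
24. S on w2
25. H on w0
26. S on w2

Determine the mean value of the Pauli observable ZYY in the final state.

In the final state, ZYY has expectation 0.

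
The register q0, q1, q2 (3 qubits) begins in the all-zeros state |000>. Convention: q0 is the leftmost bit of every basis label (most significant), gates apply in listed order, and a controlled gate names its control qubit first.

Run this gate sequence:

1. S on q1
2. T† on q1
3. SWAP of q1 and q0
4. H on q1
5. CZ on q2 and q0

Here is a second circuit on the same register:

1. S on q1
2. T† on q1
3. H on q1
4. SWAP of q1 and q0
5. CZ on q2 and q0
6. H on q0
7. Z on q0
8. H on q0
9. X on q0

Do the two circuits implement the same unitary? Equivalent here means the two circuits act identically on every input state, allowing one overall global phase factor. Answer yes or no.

No: there is an input state on which the two circuits produce genuinely different outputs (not merely differing by a phase).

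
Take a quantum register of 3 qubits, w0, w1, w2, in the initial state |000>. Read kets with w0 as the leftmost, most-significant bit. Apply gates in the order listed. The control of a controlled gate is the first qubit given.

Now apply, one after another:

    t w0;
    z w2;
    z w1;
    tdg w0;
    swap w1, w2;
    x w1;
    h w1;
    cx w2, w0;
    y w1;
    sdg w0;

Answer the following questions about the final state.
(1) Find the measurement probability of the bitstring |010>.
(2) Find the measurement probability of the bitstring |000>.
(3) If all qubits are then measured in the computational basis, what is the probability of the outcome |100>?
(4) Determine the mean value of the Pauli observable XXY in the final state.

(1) A full measurement returns |010> with probability 1/2.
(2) Outcome |000> occurs with probability 1/2.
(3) A full measurement returns |100> with probability 0.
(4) The expectation value of XXY is 0.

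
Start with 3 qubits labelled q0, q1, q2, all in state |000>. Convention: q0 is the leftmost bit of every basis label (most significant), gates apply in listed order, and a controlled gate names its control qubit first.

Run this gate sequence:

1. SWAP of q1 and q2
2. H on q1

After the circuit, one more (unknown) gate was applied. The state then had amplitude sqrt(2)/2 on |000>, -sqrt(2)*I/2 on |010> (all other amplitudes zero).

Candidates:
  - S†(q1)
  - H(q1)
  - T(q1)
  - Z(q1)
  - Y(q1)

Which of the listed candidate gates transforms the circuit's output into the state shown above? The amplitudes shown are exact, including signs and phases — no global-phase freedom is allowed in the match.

It was S†(q1) that produced the state shown.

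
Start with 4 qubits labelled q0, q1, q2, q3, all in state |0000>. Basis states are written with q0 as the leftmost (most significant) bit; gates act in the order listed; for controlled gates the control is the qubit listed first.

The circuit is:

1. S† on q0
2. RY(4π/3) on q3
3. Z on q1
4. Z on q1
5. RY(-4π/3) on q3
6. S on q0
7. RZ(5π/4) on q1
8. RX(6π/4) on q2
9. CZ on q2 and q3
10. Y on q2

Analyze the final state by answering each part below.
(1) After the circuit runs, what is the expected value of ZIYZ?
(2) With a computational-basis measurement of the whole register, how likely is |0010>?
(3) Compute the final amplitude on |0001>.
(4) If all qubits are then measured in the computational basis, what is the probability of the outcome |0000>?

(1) The expectation value of ZIYZ is 1. Key observation: gates 1-6 undo each other exactly, leaving only the rest of the circuit to track.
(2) The probability of measuring |0010> is 1/2.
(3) The amplitude on |0001> is 0.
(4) Outcome |0000> occurs with probability 1/2.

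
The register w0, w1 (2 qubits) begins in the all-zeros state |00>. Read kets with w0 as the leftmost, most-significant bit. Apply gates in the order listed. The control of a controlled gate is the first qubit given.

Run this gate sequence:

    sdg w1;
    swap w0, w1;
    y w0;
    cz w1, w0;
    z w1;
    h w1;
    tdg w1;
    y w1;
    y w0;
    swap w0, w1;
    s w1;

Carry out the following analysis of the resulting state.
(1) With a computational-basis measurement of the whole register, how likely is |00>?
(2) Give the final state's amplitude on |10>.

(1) A full measurement returns |00> with probability 1/2.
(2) The final state's coefficient on |10> equals sqrt(2)*I/2.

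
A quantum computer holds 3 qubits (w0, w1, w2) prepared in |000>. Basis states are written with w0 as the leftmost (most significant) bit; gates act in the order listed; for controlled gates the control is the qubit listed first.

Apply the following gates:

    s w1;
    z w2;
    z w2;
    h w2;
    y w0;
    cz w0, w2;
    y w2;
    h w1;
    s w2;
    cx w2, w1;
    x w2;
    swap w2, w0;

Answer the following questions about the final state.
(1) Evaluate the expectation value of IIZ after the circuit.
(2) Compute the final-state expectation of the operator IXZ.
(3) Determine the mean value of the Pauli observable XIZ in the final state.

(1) The observable IIZ averages to -1.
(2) In the final state, IXZ has expectation -1.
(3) The expectation value of XIZ is 0.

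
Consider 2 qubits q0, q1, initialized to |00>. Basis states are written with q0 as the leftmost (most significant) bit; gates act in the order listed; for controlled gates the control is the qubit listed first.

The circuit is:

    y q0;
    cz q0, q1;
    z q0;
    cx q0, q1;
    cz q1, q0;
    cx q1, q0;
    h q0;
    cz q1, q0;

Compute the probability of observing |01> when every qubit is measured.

Outcome |01> occurs with probability 1/2.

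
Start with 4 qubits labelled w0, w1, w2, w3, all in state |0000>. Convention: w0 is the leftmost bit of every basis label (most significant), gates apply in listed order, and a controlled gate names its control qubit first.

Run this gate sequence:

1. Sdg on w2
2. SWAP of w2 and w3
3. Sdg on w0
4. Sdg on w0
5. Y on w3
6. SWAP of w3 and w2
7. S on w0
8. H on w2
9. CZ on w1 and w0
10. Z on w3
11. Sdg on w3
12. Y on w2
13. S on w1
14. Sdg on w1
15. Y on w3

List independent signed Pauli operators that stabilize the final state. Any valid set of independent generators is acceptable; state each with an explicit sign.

The final state is stabilized by the group generated by +IIXI, +ZIII, +IZII, -IIIZ; other independent generating sets are equally valid. Key observation: steps 13-14 multiply out to the identity, so the circuit reduces to the remaining gates.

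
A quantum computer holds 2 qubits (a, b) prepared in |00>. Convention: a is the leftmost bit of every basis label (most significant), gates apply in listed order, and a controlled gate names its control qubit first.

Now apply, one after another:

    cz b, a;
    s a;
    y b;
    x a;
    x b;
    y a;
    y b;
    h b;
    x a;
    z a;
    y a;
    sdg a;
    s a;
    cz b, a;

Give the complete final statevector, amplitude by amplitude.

The resulting statevector has amplitude -sqrt(2)/2 on |00>, sqrt(2)/2 on |01>, 0 on |10>, 0 on |11>.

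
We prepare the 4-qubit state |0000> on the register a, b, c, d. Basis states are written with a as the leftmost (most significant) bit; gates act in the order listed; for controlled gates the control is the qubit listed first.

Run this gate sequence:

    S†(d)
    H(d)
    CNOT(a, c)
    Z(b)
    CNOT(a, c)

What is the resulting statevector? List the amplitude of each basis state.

The final amplitudes are sqrt(2)/2 on |0000>, sqrt(2)/2 on |0001>, and 0 on every other basis state.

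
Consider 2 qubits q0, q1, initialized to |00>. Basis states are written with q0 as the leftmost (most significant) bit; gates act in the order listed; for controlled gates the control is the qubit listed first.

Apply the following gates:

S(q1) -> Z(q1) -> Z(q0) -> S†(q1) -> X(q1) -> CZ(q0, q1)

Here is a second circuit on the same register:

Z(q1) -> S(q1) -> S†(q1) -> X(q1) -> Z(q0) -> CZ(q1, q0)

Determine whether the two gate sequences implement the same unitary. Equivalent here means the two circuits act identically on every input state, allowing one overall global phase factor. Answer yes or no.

Yes — the two circuits implement the same unitary up to a global phase.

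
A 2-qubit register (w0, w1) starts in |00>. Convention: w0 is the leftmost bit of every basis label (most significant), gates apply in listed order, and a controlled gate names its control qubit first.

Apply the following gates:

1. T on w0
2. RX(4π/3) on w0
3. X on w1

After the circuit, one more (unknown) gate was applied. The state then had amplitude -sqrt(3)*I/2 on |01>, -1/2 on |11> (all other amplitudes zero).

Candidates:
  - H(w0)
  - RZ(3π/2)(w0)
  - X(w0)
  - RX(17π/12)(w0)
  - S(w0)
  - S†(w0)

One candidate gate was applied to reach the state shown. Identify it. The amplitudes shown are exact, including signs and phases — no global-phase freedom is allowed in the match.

The unique candidate consistent with the amplitudes is X(w0).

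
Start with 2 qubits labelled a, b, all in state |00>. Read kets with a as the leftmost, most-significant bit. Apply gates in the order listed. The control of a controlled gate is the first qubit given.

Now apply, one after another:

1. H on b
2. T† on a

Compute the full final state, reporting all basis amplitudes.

The final amplitudes are sqrt(2)/2 on |00>, sqrt(2)/2 on |01>, 0 on |10>, 0 on |11>.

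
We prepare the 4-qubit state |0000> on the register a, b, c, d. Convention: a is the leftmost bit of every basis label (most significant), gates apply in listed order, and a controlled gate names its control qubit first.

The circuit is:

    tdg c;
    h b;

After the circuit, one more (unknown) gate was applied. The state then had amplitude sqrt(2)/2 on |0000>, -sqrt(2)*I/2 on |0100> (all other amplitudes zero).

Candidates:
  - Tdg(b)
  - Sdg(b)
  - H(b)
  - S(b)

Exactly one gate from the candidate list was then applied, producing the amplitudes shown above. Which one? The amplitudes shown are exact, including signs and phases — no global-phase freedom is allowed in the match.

The unique candidate consistent with the amplitudes is Sdg(b).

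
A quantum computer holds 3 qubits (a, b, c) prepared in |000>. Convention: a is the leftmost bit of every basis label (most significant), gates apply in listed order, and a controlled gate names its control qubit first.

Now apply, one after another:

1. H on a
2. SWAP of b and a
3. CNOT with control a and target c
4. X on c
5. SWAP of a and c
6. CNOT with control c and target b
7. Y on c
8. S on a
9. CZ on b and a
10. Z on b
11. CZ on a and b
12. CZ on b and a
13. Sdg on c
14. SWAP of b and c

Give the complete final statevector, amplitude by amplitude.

The resulting statevector has amplitude sqrt(2)*I/2 on |110>, sqrt(2)*I/2 on |111>, and 0 on every other basis state.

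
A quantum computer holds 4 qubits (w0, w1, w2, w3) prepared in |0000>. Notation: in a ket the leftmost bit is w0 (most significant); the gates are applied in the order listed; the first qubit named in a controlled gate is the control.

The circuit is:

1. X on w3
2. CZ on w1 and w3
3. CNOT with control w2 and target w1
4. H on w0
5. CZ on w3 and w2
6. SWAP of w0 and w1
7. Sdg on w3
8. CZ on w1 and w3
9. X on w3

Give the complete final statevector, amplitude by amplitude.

The resulting statevector has amplitude -sqrt(2)*I/2 on |0000>, sqrt(2)*I/2 on |0100>, and 0 on every other basis state.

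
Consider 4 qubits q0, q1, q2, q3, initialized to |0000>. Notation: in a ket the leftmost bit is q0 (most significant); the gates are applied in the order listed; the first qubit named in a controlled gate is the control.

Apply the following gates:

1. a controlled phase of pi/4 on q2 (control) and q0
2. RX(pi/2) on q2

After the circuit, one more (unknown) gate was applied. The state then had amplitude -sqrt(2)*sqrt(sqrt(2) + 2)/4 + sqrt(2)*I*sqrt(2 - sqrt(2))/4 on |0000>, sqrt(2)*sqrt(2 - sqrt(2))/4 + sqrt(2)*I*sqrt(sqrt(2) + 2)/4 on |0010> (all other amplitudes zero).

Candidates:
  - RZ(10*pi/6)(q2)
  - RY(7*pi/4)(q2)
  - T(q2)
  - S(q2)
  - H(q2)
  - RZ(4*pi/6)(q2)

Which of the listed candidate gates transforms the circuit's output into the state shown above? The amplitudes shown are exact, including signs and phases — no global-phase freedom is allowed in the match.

The unique candidate consistent with the amplitudes is RY(7*pi/4)(q2).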